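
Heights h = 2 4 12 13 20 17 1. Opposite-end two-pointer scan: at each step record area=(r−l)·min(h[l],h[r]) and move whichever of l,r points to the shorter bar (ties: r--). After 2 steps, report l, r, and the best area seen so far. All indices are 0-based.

l=0 r=6: min(2,1)*6=6 best=6 *, r--
l=0 r=5: min(2,17)*5=10 best=10 *, l++

l=1, r=5, best area=10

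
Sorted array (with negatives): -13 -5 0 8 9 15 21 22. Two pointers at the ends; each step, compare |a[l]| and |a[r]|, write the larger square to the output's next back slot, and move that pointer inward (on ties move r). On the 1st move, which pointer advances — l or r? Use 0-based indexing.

r

[0,7] |-13|<=|22| out[7]=484 → r--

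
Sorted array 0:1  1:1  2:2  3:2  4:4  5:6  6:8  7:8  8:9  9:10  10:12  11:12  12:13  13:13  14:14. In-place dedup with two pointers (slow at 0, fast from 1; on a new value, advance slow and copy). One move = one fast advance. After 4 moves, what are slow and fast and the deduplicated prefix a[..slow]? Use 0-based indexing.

slow=2, fast=5, prefix=[1, 2, 4]

(s=0,f=1) a[fast]=1=a[slow] dup → fast++
(s=0,f=2) a[fast]=2≠a[slow]=1 write a[1]=2 → slow++,fast++
(s=1,f=3) a[fast]=2=a[slow] dup → fast++
(s=1,f=4) a[fast]=4≠a[slow]=2 write a[2]=4 → slow++,fast++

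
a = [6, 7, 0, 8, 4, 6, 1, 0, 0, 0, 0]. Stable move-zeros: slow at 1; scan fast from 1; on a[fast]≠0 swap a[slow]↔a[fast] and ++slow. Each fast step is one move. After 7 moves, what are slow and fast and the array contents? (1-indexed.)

slow=1 fast=1: a[fast]=6≠0 swap→a[1]=6, slow++,fast++
slow=2 fast=2: a[fast]=7≠0 swap→a[2]=7, slow++,fast++
slow=3 fast=3: a[fast]=0, fast++
slow=3 fast=4: a[fast]=8≠0 swap→a[3]=8, slow++,fast++
slow=4 fast=5: a[fast]=4≠0 swap→a[4]=4, slow++,fast++
slow=5 fast=6: a[fast]=6≠0 swap→a[5]=6, slow++,fast++
slow=6 fast=7: a[fast]=1≠0 swap→a[6]=1, slow++,fast++

slow=7, fast=8, a=[6, 7, 8, 4, 6, 1, 0, 0, 0, 0, 0]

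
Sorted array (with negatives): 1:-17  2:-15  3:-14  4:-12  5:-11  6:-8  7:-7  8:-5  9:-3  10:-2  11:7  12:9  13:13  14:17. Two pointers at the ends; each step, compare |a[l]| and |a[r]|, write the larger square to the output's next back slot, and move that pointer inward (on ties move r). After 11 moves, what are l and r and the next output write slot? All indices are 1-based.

l=8, r=10, next write slot=3

[1,14] |-17|<=|17| out[14]=289 → r--
[1,13] |-17|>|13| out[13]=289 → l++
[2,13] |-15|>|13| out[12]=225 → l++
[3,13] |-14|>|13| out[11]=196 → l++
[4,13] |-12|<=|13| out[10]=169 → r--
[4,12] |-12|>|9| out[9]=144 → l++
[5,12] |-11|>|9| out[8]=121 → l++
[6,12] |-8|<=|9| out[7]=81 → r--
[6,11] |-8|>|7| out[6]=64 → l++
[7,11] |-7|<=|7| out[5]=49 → r--
[7,10] |-7|>|-2| out[4]=49 → l++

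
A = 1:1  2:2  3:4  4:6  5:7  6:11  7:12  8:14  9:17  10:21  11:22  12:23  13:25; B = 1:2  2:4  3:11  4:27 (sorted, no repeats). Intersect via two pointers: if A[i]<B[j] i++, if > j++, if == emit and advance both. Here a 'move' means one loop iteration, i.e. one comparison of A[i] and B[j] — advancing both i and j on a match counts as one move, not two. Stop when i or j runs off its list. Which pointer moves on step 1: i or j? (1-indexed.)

[i=1,j=1] 1<2 → i++

i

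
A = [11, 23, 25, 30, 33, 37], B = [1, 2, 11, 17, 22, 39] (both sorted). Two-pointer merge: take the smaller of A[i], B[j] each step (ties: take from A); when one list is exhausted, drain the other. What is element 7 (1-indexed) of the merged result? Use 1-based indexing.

merged[7] = 23

[i=1,j=1] A[i]=11>B[j]=1 take 1 → j++
[i=1,j=2] A[i]=11>B[j]=2 take 2 → j++
[i=1,j=3] A[i]=11<=B[j]=11 take 11 → i++
[i=2,j=3] A[i]=23>B[j]=11 take 11 → j++
[i=2,j=4] A[i]=23>B[j]=17 take 17 → j++
[i=2,j=5] A[i]=23>B[j]=22 take 22 → j++
[i=2,j=6] A[i]=23<=B[j]=39 take 23 → i++
[i=3,j=6] A[i]=25<=B[j]=39 take 25 → i++
[i=4,j=6] A[i]=30<=B[j]=39 take 30 → i++
[i=5,j=6] A[i]=33<=B[j]=39 take 33 → i++
[i=6,j=6] A[i]=37<=B[j]=39 take 37 → i++
[i=7,j=6] A done, take B[j]=39 → j++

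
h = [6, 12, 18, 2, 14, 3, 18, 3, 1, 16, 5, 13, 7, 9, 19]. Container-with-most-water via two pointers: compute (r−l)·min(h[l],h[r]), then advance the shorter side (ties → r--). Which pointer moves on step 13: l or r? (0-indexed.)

[0,14] min(6,19)*14=84 best=84 * → l++
[1,14] min(12,19)*13=156 best=156 * → l++
[2,14] min(18,19)*12=216 best=216 * → l++
[3,14] min(2,19)*11=22 best=216 → l++
[4,14] min(14,19)*10=140 best=216 → l++
[5,14] min(3,19)*9=27 best=216 → l++
[6,14] min(18,19)*8=144 best=216 → l++
[7,14] min(3,19)*7=21 best=216 → l++
[8,14] min(1,19)*6=6 best=216 → l++
[9,14] min(16,19)*5=80 best=216 → l++
[10,14] min(5,19)*4=20 best=216 → l++
[11,14] min(13,19)*3=39 best=216 → l++
[12,14] min(7,19)*2=14 best=216 → l++

l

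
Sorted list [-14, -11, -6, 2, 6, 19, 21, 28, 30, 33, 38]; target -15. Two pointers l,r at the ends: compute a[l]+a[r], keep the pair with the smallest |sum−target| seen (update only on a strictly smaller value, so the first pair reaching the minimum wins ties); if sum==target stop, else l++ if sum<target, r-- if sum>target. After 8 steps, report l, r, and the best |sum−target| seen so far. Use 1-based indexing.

l=1, r=3, best |Δ|=3

[1,11] -14+38=24 d=39 * → r--
[1,10] -14+33=19 d=34 * → r--
[1,9] -14+30=16 d=31 * → r--
[1,8] -14+28=14 d=29 * → r--
[1,7] -14+21=7 d=22 * → r--
[1,6] -14+19=5 d=20 * → r--
[1,5] -14+6=-8 d=7 * → r--
[1,4] -14+2=-12 d=3 * → r--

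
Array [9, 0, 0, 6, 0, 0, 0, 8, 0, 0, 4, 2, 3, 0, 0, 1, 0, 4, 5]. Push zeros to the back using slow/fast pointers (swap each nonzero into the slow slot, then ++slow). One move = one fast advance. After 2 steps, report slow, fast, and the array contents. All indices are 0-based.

slow=1, fast=2, a=[9, 0, 0, 6, 0, 0, 0, 8, 0, 0, 4, 2, 3, 0, 0, 1, 0, 4, 5]

(s=0,f=0) a[fast]=9≠0 swap→a[0]=9 → slow++,fast++
(s=1,f=1) a[fast]=0 → fast++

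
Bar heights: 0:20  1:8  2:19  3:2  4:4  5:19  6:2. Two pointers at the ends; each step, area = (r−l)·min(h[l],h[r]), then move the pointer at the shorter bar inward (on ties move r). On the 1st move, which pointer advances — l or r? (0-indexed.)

[0,6] min(20,2)*6=12 best=12 * → r--

r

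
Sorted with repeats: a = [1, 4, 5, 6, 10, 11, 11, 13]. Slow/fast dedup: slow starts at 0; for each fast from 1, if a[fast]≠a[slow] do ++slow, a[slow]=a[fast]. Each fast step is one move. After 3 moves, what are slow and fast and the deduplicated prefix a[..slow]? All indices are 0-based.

(s=0,f=1) a[fast]=4≠a[slow]=1 write a[1]=4 → slow++,fast++
(s=1,f=2) a[fast]=5≠a[slow]=4 write a[2]=5 → slow++,fast++
(s=2,f=3) a[fast]=6≠a[slow]=5 write a[3]=6 → slow++,fast++

slow=3, fast=4, prefix=[1, 4, 5, 6]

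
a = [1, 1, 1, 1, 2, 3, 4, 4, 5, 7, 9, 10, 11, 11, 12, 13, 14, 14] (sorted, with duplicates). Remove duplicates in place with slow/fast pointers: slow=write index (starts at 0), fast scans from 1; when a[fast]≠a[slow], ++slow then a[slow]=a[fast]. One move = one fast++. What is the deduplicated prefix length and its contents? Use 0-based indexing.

length 12; prefix = [1, 2, 3, 4, 5, 7, 9, 10, 11, 12, 13, 14]

(s=0,f=1) a[fast]=1=a[slow] dup → fast++
(s=0,f=2) a[fast]=1=a[slow] dup → fast++
(s=0,f=3) a[fast]=1=a[slow] dup → fast++
(s=0,f=4) a[fast]=2≠a[slow]=1 write a[1]=2 → slow++,fast++
(s=1,f=5) a[fast]=3≠a[slow]=2 write a[2]=3 → slow++,fast++
(s=2,f=6) a[fast]=4≠a[slow]=3 write a[3]=4 → slow++,fast++
(s=3,f=7) a[fast]=4=a[slow] dup → fast++
(s=3,f=8) a[fast]=5≠a[slow]=4 write a[4]=5 → slow++,fast++
(s=4,f=9) a[fast]=7≠a[slow]=5 write a[5]=7 → slow++,fast++
(s=5,f=10) a[fast]=9≠a[slow]=7 write a[6]=9 → slow++,fast++
(s=6,f=11) a[fast]=10≠a[slow]=9 write a[7]=10 → slow++,fast++
(s=7,f=12) a[fast]=11≠a[slow]=10 write a[8]=11 → slow++,fast++
(s=8,f=13) a[fast]=11=a[slow] dup → fast++
(s=8,f=14) a[fast]=12≠a[slow]=11 write a[9]=12 → slow++,fast++
(s=9,f=15) a[fast]=13≠a[slow]=12 write a[10]=13 → slow++,fast++
(s=10,f=16) a[fast]=14≠a[slow]=13 write a[11]=14 → slow++,fast++
(s=11,f=17) a[fast]=14=a[slow] dup → fast++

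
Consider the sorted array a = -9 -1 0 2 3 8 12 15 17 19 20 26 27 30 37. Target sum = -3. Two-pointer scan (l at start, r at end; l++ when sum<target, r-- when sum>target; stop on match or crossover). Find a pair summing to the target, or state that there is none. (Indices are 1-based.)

no pair

l=1 r=15: -9+37=28 >-3, r--
l=1 r=14: -9+30=21 >-3, r--
l=1 r=13: -9+27=18 >-3, r--
l=1 r=12: -9+26=17 >-3, r--
l=1 r=11: -9+20=11 >-3, r--
l=1 r=10: -9+19=10 >-3, r--
l=1 r=9: -9+17=8 >-3, r--
l=1 r=8: -9+15=6 >-3, r--
l=1 r=7: -9+12=3 >-3, r--
l=1 r=6: -9+8=-1 >-3, r--
l=1 r=5: -9+3=-6 <-3, l++
l=2 r=5: -1+3=2 >-3, r--
l=2 r=4: -1+2=1 >-3, r--
l=2 r=3: -1+0=-1 >-3, r--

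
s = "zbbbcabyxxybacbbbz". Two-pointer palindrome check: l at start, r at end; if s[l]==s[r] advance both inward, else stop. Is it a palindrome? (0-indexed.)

palindrome

[0,17] 'z'=='z' → l++,r--
[1,16] 'b'=='b' → l++,r--
[2,15] 'b'=='b' → l++,r--
[3,14] 'b'=='b' → l++,r--
[4,13] 'c'=='c' → l++,r--
[5,12] 'a'=='a' → l++,r--
[6,11] 'b'=='b' → l++,r--
[7,10] 'y'=='y' → l++,r--
[8,9] 'x'=='x' → l++,r--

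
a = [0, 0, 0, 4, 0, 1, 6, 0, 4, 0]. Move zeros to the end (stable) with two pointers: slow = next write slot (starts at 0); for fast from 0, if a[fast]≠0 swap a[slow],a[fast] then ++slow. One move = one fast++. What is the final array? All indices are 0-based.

slow=0 fast=0: a[fast]=0, fast++
slow=0 fast=1: a[fast]=0, fast++
slow=0 fast=2: a[fast]=0, fast++
slow=0 fast=3: a[fast]=4≠0 swap→a[0]=4, slow++,fast++
slow=1 fast=4: a[fast]=0, fast++
slow=1 fast=5: a[fast]=1≠0 swap→a[1]=1, slow++,fast++
slow=2 fast=6: a[fast]=6≠0 swap→a[2]=6, slow++,fast++
slow=3 fast=7: a[fast]=0, fast++
slow=3 fast=8: a[fast]=4≠0 swap→a[3]=4, slow++,fast++
slow=4 fast=9: a[fast]=0, fast++

[4, 1, 6, 4, 0, 0, 0, 0, 0, 0]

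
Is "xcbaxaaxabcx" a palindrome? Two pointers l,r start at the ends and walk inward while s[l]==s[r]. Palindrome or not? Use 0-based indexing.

palindrome

[0,11] 'x'=='x' → l++,r--
[1,10] 'c'=='c' → l++,r--
[2,9] 'b'=='b' → l++,r--
[3,8] 'a'=='a' → l++,r--
[4,7] 'x'=='x' → l++,r--
[5,6] 'a'=='a' → l++,r--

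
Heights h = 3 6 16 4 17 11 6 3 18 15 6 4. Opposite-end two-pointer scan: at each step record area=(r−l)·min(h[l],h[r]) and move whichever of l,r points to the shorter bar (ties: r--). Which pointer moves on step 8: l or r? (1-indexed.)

l

l=1 r=12: min(3,4)*11=33 best=33 *, l++
l=2 r=12: min(6,4)*10=40 best=40 *, r--
l=2 r=11: min(6,6)*9=54 best=54 *, r--
l=2 r=10: min(6,15)*8=48 best=54, l++
l=3 r=10: min(16,15)*7=105 best=105 *, r--
l=3 r=9: min(16,18)*6=96 best=105, l++
l=4 r=9: min(4,18)*5=20 best=105, l++
l=5 r=9: min(17,18)*4=68 best=105, l++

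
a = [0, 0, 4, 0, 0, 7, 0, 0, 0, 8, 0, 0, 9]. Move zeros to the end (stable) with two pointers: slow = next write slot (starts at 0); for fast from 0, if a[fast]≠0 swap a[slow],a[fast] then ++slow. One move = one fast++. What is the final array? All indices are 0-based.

[4, 7, 8, 9, 0, 0, 0, 0, 0, 0, 0, 0, 0]

(s=0,f=0) a[fast]=0 → fast++
(s=0,f=1) a[fast]=0 → fast++
(s=0,f=2) a[fast]=4≠0 swap→a[0]=4 → slow++,fast++
(s=1,f=3) a[fast]=0 → fast++
(s=1,f=4) a[fast]=0 → fast++
(s=1,f=5) a[fast]=7≠0 swap→a[1]=7 → slow++,fast++
(s=2,f=6) a[fast]=0 → fast++
(s=2,f=7) a[fast]=0 → fast++
(s=2,f=8) a[fast]=0 → fast++
(s=2,f=9) a[fast]=8≠0 swap→a[2]=8 → slow++,fast++
(s=3,f=10) a[fast]=0 → fast++
(s=3,f=11) a[fast]=0 → fast++
(s=3,f=12) a[fast]=9≠0 swap→a[3]=9 → slow++,fast++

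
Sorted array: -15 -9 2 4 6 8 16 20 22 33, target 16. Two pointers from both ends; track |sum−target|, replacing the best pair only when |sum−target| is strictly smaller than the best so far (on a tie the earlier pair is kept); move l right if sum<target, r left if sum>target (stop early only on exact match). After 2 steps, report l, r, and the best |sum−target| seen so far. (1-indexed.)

[1,10] -15+33=18 d=2 * → r--
[1,9] -15+22=7 d=9 → l++

l=2, r=9, best |Δ|=2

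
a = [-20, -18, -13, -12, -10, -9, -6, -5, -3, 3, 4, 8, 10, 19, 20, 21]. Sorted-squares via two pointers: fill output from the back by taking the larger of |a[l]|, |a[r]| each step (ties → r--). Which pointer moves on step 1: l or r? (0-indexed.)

r

l=0 r=15: |-20|<=|21| out[15]=441, r--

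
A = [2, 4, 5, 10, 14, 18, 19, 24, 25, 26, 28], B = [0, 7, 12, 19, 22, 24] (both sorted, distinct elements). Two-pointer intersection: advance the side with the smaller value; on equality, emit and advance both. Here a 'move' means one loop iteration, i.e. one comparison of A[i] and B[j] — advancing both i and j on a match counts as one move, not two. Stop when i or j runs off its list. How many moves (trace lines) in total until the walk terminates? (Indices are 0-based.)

12 moves

i=0 j=0: 2>0, j++
i=0 j=1: 2<7, i++
i=1 j=1: 4<7, i++
i=2 j=1: 5<7, i++
i=3 j=1: 10>7, j++
i=3 j=2: 10<12, i++
i=4 j=2: 14>12, j++
i=4 j=3: 14<19, i++
i=5 j=3: 18<19, i++
i=6 j=3: 19==19 emit, i++,j++
i=7 j=4: 24>22, j++
i=7 j=5: 24==24 emit, i++,j++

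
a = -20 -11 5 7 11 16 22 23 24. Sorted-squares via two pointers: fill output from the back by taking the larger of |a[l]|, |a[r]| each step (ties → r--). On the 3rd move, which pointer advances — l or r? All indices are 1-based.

r

l=1 r=9: |-20|<=|24| out[9]=576, r--
l=1 r=8: |-20|<=|23| out[8]=529, r--
l=1 r=7: |-20|<=|22| out[7]=484, r--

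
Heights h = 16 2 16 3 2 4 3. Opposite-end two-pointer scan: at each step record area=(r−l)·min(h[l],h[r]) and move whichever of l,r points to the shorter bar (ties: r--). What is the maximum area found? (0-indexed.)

max area = 32

[0,6] min(16,3)*6=18 best=18 * → r--
[0,5] min(16,4)*5=20 best=20 * → r--
[0,4] min(16,2)*4=8 best=20 → r--
[0,3] min(16,3)*3=9 best=20 → r--
[0,2] min(16,16)*2=32 best=32 * → r--
[0,1] min(16,2)*1=2 best=32 → r--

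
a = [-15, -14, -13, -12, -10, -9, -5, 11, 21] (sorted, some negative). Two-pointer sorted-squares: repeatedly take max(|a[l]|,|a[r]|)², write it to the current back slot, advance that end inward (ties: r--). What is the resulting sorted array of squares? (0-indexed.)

[0,8] |-15|<=|21| out[8]=441 → r--
[0,7] |-15|>|11| out[7]=225 → l++
[1,7] |-14|>|11| out[6]=196 → l++
[2,7] |-13|>|11| out[5]=169 → l++
[3,7] |-12|>|11| out[4]=144 → l++
[4,7] |-10|<=|11| out[3]=121 → r--
[4,6] |-10|>|-5| out[2]=100 → l++
[5,6] |-9|>|-5| out[1]=81 → l++
[6,6] |-5|<=|-5| out[0]=25 → r--

[25, 81, 100, 121, 144, 169, 196, 225, 441]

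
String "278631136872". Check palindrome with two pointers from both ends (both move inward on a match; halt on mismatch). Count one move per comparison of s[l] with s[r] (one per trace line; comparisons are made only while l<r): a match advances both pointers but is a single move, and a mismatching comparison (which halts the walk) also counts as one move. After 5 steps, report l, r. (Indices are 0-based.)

l=0 r=11: '2'=='2', l++,r--
l=1 r=10: '7'=='7', l++,r--
l=2 r=9: '8'=='8', l++,r--
l=3 r=8: '6'=='6', l++,r--
l=4 r=7: '3'=='3', l++,r--

l=5, r=6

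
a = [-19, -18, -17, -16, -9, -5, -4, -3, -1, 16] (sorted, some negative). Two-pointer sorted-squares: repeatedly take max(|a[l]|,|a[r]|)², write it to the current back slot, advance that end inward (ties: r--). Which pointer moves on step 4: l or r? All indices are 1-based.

l=1 r=10: |-19|>|16| out[10]=361, l++
l=2 r=10: |-18|>|16| out[9]=324, l++
l=3 r=10: |-17|>|16| out[8]=289, l++
l=4 r=10: |-16|<=|16| out[7]=256, r--

r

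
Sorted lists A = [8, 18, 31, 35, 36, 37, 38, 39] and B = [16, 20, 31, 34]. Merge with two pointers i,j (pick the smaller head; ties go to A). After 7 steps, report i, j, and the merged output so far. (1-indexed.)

i=4, j=5, merged so far=[8, 16, 18, 20, 31, 31, 34]

[i=1,j=1] A[i]=8<=B[j]=16 take 8 → i++
[i=2,j=1] A[i]=18>B[j]=16 take 16 → j++
[i=2,j=2] A[i]=18<=B[j]=20 take 18 → i++
[i=3,j=2] A[i]=31>B[j]=20 take 20 → j++
[i=3,j=3] A[i]=31<=B[j]=31 take 31 → i++
[i=4,j=3] A[i]=35>B[j]=31 take 31 → j++
[i=4,j=4] A[i]=35>B[j]=34 take 34 → j++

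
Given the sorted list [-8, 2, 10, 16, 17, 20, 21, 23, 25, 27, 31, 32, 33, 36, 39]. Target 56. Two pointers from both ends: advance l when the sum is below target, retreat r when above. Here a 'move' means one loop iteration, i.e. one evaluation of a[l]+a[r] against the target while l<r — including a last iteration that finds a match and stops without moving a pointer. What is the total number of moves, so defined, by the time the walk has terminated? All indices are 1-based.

5 moves

[1,15] -8+39=31 <56 → l++
[2,15] 2+39=41 <56 → l++
[3,15] 10+39=49 <56 → l++
[4,15] 16+39=55 <56 → l++
[5,15] 17+39=56 → found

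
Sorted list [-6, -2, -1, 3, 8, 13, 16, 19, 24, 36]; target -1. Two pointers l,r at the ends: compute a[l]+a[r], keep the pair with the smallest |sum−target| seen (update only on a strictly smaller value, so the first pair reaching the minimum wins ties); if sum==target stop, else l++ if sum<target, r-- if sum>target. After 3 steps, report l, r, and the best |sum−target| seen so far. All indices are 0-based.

[0,9] -6+36=30 d=31 * → r--
[0,8] -6+24=18 d=19 * → r--
[0,7] -6+19=13 d=14 * → r--

l=0, r=6, best |Δ|=14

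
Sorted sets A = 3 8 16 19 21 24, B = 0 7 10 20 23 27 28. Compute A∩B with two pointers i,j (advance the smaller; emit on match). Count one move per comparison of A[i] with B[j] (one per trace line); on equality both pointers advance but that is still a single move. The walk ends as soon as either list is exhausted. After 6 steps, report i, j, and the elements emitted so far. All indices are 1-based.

i=4, j=4, emitted=[]

[i=1,j=1] 3>0 → j++
[i=1,j=2] 3<7 → i++
[i=2,j=2] 8>7 → j++
[i=2,j=3] 8<10 → i++
[i=3,j=3] 16>10 → j++
[i=3,j=4] 16<20 → i++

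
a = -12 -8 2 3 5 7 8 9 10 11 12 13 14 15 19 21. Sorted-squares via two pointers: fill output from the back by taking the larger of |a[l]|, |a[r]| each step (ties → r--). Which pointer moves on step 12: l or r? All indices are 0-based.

l=0 r=15: |-12|<=|21| out[15]=441, r--
l=0 r=14: |-12|<=|19| out[14]=361, r--
l=0 r=13: |-12|<=|15| out[13]=225, r--
l=0 r=12: |-12|<=|14| out[12]=196, r--
l=0 r=11: |-12|<=|13| out[11]=169, r--
l=0 r=10: |-12|<=|12| out[10]=144, r--
l=0 r=9: |-12|>|11| out[9]=144, l++
l=1 r=9: |-8|<=|11| out[8]=121, r--
l=1 r=8: |-8|<=|10| out[7]=100, r--
l=1 r=7: |-8|<=|9| out[6]=81, r--
l=1 r=6: |-8|<=|8| out[5]=64, r--
l=1 r=5: |-8|>|7| out[4]=64, l++

l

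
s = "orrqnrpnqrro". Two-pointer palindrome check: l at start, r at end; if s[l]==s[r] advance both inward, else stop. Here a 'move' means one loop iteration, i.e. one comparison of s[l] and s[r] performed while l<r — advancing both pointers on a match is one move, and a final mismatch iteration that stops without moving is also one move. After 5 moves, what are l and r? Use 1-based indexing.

l=6, r=7

[1,12] 'o'=='o' → l++,r--
[2,11] 'r'=='r' → l++,r--
[3,10] 'r'=='r' → l++,r--
[4,9] 'q'=='q' → l++,r--
[5,8] 'n'=='n' → l++,r--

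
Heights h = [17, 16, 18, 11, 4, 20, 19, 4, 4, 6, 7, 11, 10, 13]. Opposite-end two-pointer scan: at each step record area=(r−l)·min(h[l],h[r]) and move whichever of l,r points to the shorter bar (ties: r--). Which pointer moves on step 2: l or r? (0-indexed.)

[0,13] min(17,13)*13=169 best=169 * → r--
[0,12] min(17,10)*12=120 best=169 → r--

r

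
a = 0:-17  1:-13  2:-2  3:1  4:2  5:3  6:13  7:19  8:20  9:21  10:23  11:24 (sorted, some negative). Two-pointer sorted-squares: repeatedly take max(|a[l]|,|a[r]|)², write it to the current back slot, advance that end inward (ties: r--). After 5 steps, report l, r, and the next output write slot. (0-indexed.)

l=0, r=6, next write slot=6

l=0 r=11: |-17|<=|24| out[11]=576, r--
l=0 r=10: |-17|<=|23| out[10]=529, r--
l=0 r=9: |-17|<=|21| out[9]=441, r--
l=0 r=8: |-17|<=|20| out[8]=400, r--
l=0 r=7: |-17|<=|19| out[7]=361, r--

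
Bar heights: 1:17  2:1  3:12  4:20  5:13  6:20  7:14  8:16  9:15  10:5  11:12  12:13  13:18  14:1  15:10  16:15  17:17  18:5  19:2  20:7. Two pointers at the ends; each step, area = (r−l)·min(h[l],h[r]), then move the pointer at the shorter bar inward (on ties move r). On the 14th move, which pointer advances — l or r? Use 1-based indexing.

[1,20] min(17,7)*19=133 best=133 * → r--
[1,19] min(17,2)*18=36 best=133 → r--
[1,18] min(17,5)*17=85 best=133 → r--
[1,17] min(17,17)*16=272 best=272 * → r--
[1,16] min(17,15)*15=225 best=272 → r--
[1,15] min(17,10)*14=140 best=272 → r--
[1,14] min(17,1)*13=13 best=272 → r--
[1,13] min(17,18)*12=204 best=272 → l++
[2,13] min(1,18)*11=11 best=272 → l++
[3,13] min(12,18)*10=120 best=272 → l++
[4,13] min(20,18)*9=162 best=272 → r--
[4,12] min(20,13)*8=104 best=272 → r--
[4,11] min(20,12)*7=84 best=272 → r--
[4,10] min(20,5)*6=30 best=272 → r--

r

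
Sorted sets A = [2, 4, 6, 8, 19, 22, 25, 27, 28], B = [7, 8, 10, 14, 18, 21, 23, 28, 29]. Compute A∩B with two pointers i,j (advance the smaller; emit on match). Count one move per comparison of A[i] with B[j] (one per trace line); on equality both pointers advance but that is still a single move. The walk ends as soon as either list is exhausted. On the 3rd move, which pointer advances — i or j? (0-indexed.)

i=0 j=0: 2<7, i++
i=1 j=0: 4<7, i++
i=2 j=0: 6<7, i++

i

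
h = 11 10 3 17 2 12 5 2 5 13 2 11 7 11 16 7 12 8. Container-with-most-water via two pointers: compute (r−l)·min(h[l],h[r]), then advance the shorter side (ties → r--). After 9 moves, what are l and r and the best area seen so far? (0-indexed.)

[0,17] min(11,8)*17=136 best=136 * → r--
[0,16] min(11,12)*16=176 best=176 * → l++
[1,16] min(10,12)*15=150 best=176 → l++
[2,16] min(3,12)*14=42 best=176 → l++
[3,16] min(17,12)*13=156 best=176 → r--
[3,15] min(17,7)*12=84 best=176 → r--
[3,14] min(17,16)*11=176 best=176 → r--
[3,13] min(17,11)*10=110 best=176 → r--
[3,12] min(17,7)*9=63 best=176 → r--

l=3, r=11, best area=176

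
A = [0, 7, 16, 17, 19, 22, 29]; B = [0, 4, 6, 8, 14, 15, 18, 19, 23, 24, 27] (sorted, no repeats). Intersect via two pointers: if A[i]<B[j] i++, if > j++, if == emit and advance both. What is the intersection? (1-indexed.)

intersection = [0, 19]

i=1 j=1: 0==0 emit, i++,j++
i=2 j=2: 7>4, j++
i=2 j=3: 7>6, j++
i=2 j=4: 7<8, i++
i=3 j=4: 16>8, j++
i=3 j=5: 16>14, j++
i=3 j=6: 16>15, j++
i=3 j=7: 16<18, i++
i=4 j=7: 17<18, i++
i=5 j=7: 19>18, j++
i=5 j=8: 19==19 emit, i++,j++
i=6 j=9: 22<23, i++
i=7 j=9: 29>23, j++
i=7 j=10: 29>24, j++
i=7 j=11: 29>27, j++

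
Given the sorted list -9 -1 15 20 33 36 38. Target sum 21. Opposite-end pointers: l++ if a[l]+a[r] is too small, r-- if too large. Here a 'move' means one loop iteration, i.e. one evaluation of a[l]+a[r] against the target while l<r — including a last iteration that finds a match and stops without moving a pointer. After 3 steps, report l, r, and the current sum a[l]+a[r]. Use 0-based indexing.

l=0, r=3, sum=11

l=0 r=6: -9+38=29 >21, r--
l=0 r=5: -9+36=27 >21, r--
l=0 r=4: -9+33=24 >21, r--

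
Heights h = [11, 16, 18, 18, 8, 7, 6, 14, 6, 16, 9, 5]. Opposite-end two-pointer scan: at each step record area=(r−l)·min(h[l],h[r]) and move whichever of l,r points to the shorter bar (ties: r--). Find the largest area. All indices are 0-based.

max area = 128

l=0 r=11: min(11,5)*11=55 best=55 *, r--
l=0 r=10: min(11,9)*10=90 best=90 *, r--
l=0 r=9: min(11,16)*9=99 best=99 *, l++
l=1 r=9: min(16,16)*8=128 best=128 *, r--
l=1 r=8: min(16,6)*7=42 best=128, r--
l=1 r=7: min(16,14)*6=84 best=128, r--
l=1 r=6: min(16,6)*5=30 best=128, r--
l=1 r=5: min(16,7)*4=28 best=128, r--
l=1 r=4: min(16,8)*3=24 best=128, r--
l=1 r=3: min(16,18)*2=32 best=128, l++
l=2 r=3: min(18,18)*1=18 best=128, r--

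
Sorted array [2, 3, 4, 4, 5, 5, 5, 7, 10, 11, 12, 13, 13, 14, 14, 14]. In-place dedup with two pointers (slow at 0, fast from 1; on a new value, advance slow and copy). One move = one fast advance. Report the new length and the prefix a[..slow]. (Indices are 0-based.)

slow=0 fast=1: a[fast]=3≠a[slow]=2 write a[1]=3, slow++,fast++
slow=1 fast=2: a[fast]=4≠a[slow]=3 write a[2]=4, slow++,fast++
slow=2 fast=3: a[fast]=4=a[slow] dup, fast++
slow=2 fast=4: a[fast]=5≠a[slow]=4 write a[3]=5, slow++,fast++
slow=3 fast=5: a[fast]=5=a[slow] dup, fast++
slow=3 fast=6: a[fast]=5=a[slow] dup, fast++
slow=3 fast=7: a[fast]=7≠a[slow]=5 write a[4]=7, slow++,fast++
slow=4 fast=8: a[fast]=10≠a[slow]=7 write a[5]=10, slow++,fast++
slow=5 fast=9: a[fast]=11≠a[slow]=10 write a[6]=11, slow++,fast++
slow=6 fast=10: a[fast]=12≠a[slow]=11 write a[7]=12, slow++,fast++
slow=7 fast=11: a[fast]=13≠a[slow]=12 write a[8]=13, slow++,fast++
slow=8 fast=12: a[fast]=13=a[slow] dup, fast++
slow=8 fast=13: a[fast]=14≠a[slow]=13 write a[9]=14, slow++,fast++
slow=9 fast=14: a[fast]=14=a[slow] dup, fast++
slow=9 fast=15: a[fast]=14=a[slow] dup, fast++

length 10; prefix = [2, 3, 4, 5, 7, 10, 11, 12, 13, 14]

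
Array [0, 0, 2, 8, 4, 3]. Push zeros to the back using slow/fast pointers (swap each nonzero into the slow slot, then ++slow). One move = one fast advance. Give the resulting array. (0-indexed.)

[2, 8, 4, 3, 0, 0]

slow=0 fast=0: a[fast]=0, fast++
slow=0 fast=1: a[fast]=0, fast++
slow=0 fast=2: a[fast]=2≠0 swap→a[0]=2, slow++,fast++
slow=1 fast=3: a[fast]=8≠0 swap→a[1]=8, slow++,fast++
slow=2 fast=4: a[fast]=4≠0 swap→a[2]=4, slow++,fast++
slow=3 fast=5: a[fast]=3≠0 swap→a[3]=3, slow++,fast++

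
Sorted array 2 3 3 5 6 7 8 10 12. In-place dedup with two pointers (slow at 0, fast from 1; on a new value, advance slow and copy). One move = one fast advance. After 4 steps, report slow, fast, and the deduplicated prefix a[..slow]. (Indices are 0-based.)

slow=3, fast=5, prefix=[2, 3, 5, 6]

(s=0,f=1) a[fast]=3≠a[slow]=2 write a[1]=3 → slow++,fast++
(s=1,f=2) a[fast]=3=a[slow] dup → fast++
(s=1,f=3) a[fast]=5≠a[slow]=3 write a[2]=5 → slow++,fast++
(s=2,f=4) a[fast]=6≠a[slow]=5 write a[3]=6 → slow++,fast++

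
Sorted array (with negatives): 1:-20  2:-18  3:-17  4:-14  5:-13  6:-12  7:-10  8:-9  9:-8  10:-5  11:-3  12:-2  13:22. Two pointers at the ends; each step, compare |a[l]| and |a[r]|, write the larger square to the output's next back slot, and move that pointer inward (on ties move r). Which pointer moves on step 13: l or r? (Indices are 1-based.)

r

[1,13] |-20|<=|22| out[13]=484 → r--
[1,12] |-20|>|-2| out[12]=400 → l++
[2,12] |-18|>|-2| out[11]=324 → l++
[3,12] |-17|>|-2| out[10]=289 → l++
[4,12] |-14|>|-2| out[9]=196 → l++
[5,12] |-13|>|-2| out[8]=169 → l++
[6,12] |-12|>|-2| out[7]=144 → l++
[7,12] |-10|>|-2| out[6]=100 → l++
[8,12] |-9|>|-2| out[5]=81 → l++
[9,12] |-8|>|-2| out[4]=64 → l++
[10,12] |-5|>|-2| out[3]=25 → l++
[11,12] |-3|>|-2| out[2]=9 → l++
[12,12] |-2|<=|-2| out[1]=4 → r--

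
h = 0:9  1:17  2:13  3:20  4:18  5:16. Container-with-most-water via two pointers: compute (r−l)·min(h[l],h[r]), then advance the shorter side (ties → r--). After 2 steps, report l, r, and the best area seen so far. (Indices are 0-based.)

l=1, r=4, best area=64

l=0 r=5: min(9,16)*5=45 best=45 *, l++
l=1 r=5: min(17,16)*4=64 best=64 *, r--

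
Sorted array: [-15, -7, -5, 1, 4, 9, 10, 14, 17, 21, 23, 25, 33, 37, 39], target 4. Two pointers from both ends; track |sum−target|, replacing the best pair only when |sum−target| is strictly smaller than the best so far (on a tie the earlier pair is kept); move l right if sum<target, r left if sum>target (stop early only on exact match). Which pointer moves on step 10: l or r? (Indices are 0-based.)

l

[0,14] -15+39=24 d=20 * → r--
[0,13] -15+37=22 d=18 * → r--
[0,12] -15+33=18 d=14 * → r--
[0,11] -15+25=10 d=6 * → r--
[0,10] -15+23=8 d=4 * → r--
[0,9] -15+21=6 d=2 * → r--
[0,8] -15+17=2 d=2 → l++
[1,8] -7+17=10 d=6 → r--
[1,7] -7+14=7 d=3 → r--
[1,6] -7+10=3 d=1 * → l++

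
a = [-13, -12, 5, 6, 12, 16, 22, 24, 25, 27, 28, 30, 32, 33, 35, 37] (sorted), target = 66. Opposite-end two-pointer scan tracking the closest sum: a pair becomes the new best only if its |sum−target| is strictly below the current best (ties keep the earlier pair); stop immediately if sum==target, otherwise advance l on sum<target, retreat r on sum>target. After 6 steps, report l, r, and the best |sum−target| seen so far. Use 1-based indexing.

[1,16] -13+37=24 d=42 * → l++
[2,16] -12+37=25 d=41 * → l++
[3,16] 5+37=42 d=24 * → l++
[4,16] 6+37=43 d=23 * → l++
[5,16] 12+37=49 d=17 * → l++
[6,16] 16+37=53 d=13 * → l++

l=7, r=16, best |Δ|=13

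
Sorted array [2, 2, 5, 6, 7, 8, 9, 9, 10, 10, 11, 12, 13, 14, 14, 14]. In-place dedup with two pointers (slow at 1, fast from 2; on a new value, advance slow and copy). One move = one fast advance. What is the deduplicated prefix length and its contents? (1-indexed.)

length 11; prefix = [2, 5, 6, 7, 8, 9, 10, 11, 12, 13, 14]

slow=1 fast=2: a[fast]=2=a[slow] dup, fast++
slow=1 fast=3: a[fast]=5≠a[slow]=2 write a[2]=5, slow++,fast++
slow=2 fast=4: a[fast]=6≠a[slow]=5 write a[3]=6, slow++,fast++
slow=3 fast=5: a[fast]=7≠a[slow]=6 write a[4]=7, slow++,fast++
slow=4 fast=6: a[fast]=8≠a[slow]=7 write a[5]=8, slow++,fast++
slow=5 fast=7: a[fast]=9≠a[slow]=8 write a[6]=9, slow++,fast++
slow=6 fast=8: a[fast]=9=a[slow] dup, fast++
slow=6 fast=9: a[fast]=10≠a[slow]=9 write a[7]=10, slow++,fast++
slow=7 fast=10: a[fast]=10=a[slow] dup, fast++
slow=7 fast=11: a[fast]=11≠a[slow]=10 write a[8]=11, slow++,fast++
slow=8 fast=12: a[fast]=12≠a[slow]=11 write a[9]=12, slow++,fast++
slow=9 fast=13: a[fast]=13≠a[slow]=12 write a[10]=13, slow++,fast++
slow=10 fast=14: a[fast]=14≠a[slow]=13 write a[11]=14, slow++,fast++
slow=11 fast=15: a[fast]=14=a[slow] dup, fast++
slow=11 fast=16: a[fast]=14=a[slow] dup, fast++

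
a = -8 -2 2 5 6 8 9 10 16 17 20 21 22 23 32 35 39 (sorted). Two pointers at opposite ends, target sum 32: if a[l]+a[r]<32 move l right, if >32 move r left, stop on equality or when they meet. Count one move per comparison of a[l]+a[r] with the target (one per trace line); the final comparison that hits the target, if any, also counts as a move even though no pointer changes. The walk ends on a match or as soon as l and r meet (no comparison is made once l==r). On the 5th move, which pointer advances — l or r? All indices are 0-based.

r

[0,16] -8+39=31 <32 → l++
[1,16] -2+39=37 >32 → r--
[1,15] -2+35=33 >32 → r--
[1,14] -2+32=30 <32 → l++
[2,14] 2+32=34 >32 → r--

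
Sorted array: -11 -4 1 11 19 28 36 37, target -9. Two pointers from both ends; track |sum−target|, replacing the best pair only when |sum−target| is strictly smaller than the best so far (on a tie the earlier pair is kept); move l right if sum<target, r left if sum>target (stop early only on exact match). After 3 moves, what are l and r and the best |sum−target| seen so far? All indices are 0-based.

l=0 r=7: -11+37=26 d=35 *, r--
l=0 r=6: -11+36=25 d=34 *, r--
l=0 r=5: -11+28=17 d=26 *, r--

l=0, r=4, best |Δ|=26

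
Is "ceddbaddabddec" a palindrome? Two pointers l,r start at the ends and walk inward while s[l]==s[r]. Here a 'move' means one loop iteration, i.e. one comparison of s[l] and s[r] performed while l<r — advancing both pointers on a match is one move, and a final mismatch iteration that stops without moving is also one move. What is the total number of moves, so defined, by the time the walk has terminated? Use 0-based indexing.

7 moves

l=0 r=13: 'c'=='c', l++,r--
l=1 r=12: 'e'=='e', l++,r--
l=2 r=11: 'd'=='d', l++,r--
l=3 r=10: 'd'=='d', l++,r--
l=4 r=9: 'b'=='b', l++,r--
l=5 r=8: 'a'=='a', l++,r--
l=6 r=7: 'd'=='d', l++,r--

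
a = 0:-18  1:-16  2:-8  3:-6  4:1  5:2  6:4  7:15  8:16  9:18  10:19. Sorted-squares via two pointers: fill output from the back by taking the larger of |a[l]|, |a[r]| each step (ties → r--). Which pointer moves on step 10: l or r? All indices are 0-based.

r

l=0 r=10: |-18|<=|19| out[10]=361, r--
l=0 r=9: |-18|<=|18| out[9]=324, r--
l=0 r=8: |-18|>|16| out[8]=324, l++
l=1 r=8: |-16|<=|16| out[7]=256, r--
l=1 r=7: |-16|>|15| out[6]=256, l++
l=2 r=7: |-8|<=|15| out[5]=225, r--
l=2 r=6: |-8|>|4| out[4]=64, l++
l=3 r=6: |-6|>|4| out[3]=36, l++
l=4 r=6: |1|<=|4| out[2]=16, r--
l=4 r=5: |1|<=|2| out[1]=4, r--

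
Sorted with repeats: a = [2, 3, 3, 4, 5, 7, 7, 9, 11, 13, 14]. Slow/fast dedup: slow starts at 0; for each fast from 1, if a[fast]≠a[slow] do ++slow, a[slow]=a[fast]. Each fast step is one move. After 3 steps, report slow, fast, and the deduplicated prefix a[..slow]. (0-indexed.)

slow=2, fast=4, prefix=[2, 3, 4]

(s=0,f=1) a[fast]=3≠a[slow]=2 write a[1]=3 → slow++,fast++
(s=1,f=2) a[fast]=3=a[slow] dup → fast++
(s=1,f=3) a[fast]=4≠a[slow]=3 write a[2]=4 → slow++,fast++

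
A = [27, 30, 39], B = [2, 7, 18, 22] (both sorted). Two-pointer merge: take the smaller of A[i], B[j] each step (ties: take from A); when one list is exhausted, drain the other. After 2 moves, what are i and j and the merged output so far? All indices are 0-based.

i=0, j=2, merged so far=[2, 7]

[i=0,j=0] A[i]=27>B[j]=2 take 2 → j++
[i=0,j=1] A[i]=27>B[j]=7 take 7 → j++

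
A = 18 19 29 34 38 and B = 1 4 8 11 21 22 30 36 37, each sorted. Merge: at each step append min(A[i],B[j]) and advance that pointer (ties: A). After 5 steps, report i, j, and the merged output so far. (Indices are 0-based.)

i=1, j=4, merged so far=[1, 4, 8, 11, 18]

[i=0,j=0] A[i]=18>B[j]=1 take 1 → j++
[i=0,j=1] A[i]=18>B[j]=4 take 4 → j++
[i=0,j=2] A[i]=18>B[j]=8 take 8 → j++
[i=0,j=3] A[i]=18>B[j]=11 take 11 → j++
[i=0,j=4] A[i]=18<=B[j]=21 take 18 → i++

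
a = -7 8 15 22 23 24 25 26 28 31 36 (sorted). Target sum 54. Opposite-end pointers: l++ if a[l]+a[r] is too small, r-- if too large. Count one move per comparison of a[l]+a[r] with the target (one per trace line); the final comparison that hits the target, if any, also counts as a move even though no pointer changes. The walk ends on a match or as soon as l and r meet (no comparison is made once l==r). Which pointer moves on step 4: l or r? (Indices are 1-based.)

l=1 r=11: -7+36=29 <54, l++
l=2 r=11: 8+36=44 <54, l++
l=3 r=11: 15+36=51 <54, l++
l=4 r=11: 22+36=58 >54, r--

r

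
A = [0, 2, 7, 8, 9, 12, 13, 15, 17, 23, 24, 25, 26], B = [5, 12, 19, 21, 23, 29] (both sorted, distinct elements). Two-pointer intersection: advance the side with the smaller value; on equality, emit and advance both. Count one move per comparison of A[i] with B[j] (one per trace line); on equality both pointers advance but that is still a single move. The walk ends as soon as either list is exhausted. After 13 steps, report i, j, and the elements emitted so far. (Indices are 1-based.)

i=11, j=6, emitted=[12, 23]

[i=1,j=1] 0<5 → i++
[i=2,j=1] 2<5 → i++
[i=3,j=1] 7>5 → j++
[i=3,j=2] 7<12 → i++
[i=4,j=2] 8<12 → i++
[i=5,j=2] 9<12 → i++
[i=6,j=2] 12==12 emit → i++,j++
[i=7,j=3] 13<19 → i++
[i=8,j=3] 15<19 → i++
[i=9,j=3] 17<19 → i++
[i=10,j=3] 23>19 → j++
[i=10,j=4] 23>21 → j++
[i=10,j=5] 23==23 emit → i++,j++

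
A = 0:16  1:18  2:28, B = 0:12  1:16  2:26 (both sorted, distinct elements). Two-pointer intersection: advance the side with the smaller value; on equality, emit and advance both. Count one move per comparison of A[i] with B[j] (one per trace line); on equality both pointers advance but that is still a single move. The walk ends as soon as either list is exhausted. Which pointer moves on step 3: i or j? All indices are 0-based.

i

[i=0,j=0] 16>12 → j++
[i=0,j=1] 16==16 emit → i++,j++
[i=1,j=2] 18<26 → i++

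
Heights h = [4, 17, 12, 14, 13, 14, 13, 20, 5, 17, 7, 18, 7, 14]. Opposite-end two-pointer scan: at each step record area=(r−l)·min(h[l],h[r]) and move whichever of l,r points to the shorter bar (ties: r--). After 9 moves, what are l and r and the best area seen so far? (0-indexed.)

l=7, r=11, best area=170

l=0 r=13: min(4,14)*13=52 best=52 *, l++
l=1 r=13: min(17,14)*12=168 best=168 *, r--
l=1 r=12: min(17,7)*11=77 best=168, r--
l=1 r=11: min(17,18)*10=170 best=170 *, l++
l=2 r=11: min(12,18)*9=108 best=170, l++
l=3 r=11: min(14,18)*8=112 best=170, l++
l=4 r=11: min(13,18)*7=91 best=170, l++
l=5 r=11: min(14,18)*6=84 best=170, l++
l=6 r=11: min(13,18)*5=65 best=170, l++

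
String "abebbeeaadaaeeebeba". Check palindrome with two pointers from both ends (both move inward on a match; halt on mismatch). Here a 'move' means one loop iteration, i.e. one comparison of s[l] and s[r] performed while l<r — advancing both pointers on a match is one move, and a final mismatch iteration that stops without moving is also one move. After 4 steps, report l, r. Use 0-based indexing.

l=4, r=14

l=0 r=18: 'a'=='a', l++,r--
l=1 r=17: 'b'=='b', l++,r--
l=2 r=16: 'e'=='e', l++,r--
l=3 r=15: 'b'=='b', l++,r--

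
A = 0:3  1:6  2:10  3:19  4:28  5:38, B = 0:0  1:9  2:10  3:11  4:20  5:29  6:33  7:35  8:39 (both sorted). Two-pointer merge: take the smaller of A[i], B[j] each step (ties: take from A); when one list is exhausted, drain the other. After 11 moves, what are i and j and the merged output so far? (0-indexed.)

i=5, j=6, merged so far=[0, 3, 6, 9, 10, 10, 11, 19, 20, 28, 29]

i=0 j=0: A[i]=3>B[j]=0 take 0, j++
i=0 j=1: A[i]=3<=B[j]=9 take 3, i++
i=1 j=1: A[i]=6<=B[j]=9 take 6, i++
i=2 j=1: A[i]=10>B[j]=9 take 9, j++
i=2 j=2: A[i]=10<=B[j]=10 take 10, i++
i=3 j=2: A[i]=19>B[j]=10 take 10, j++
i=3 j=3: A[i]=19>B[j]=11 take 11, j++
i=3 j=4: A[i]=19<=B[j]=20 take 19, i++
i=4 j=4: A[i]=28>B[j]=20 take 20, j++
i=4 j=5: A[i]=28<=B[j]=29 take 28, i++
i=5 j=5: A[i]=38>B[j]=29 take 29, j++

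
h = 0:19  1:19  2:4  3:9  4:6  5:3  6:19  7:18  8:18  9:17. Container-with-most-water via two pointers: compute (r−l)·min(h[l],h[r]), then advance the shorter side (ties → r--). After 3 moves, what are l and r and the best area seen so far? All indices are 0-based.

l=0 r=9: min(19,17)*9=153 best=153 *, r--
l=0 r=8: min(19,18)*8=144 best=153, r--
l=0 r=7: min(19,18)*7=126 best=153, r--

l=0, r=6, best area=153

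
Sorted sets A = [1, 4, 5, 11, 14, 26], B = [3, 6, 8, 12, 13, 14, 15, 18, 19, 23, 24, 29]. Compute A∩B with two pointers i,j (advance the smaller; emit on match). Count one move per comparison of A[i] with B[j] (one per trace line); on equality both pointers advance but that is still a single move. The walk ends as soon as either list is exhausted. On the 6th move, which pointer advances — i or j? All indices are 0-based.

j

i=0 j=0: 1<3, i++
i=1 j=0: 4>3, j++
i=1 j=1: 4<6, i++
i=2 j=1: 5<6, i++
i=3 j=1: 11>6, j++
i=3 j=2: 11>8, j++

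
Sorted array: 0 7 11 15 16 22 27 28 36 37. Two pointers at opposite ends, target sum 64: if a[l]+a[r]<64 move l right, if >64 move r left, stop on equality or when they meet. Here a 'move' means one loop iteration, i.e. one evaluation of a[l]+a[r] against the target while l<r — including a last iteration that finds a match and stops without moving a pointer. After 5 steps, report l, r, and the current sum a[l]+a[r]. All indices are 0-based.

l=5, r=9, sum=59

l=0 r=9: 0+37=37 <64, l++
l=1 r=9: 7+37=44 <64, l++
l=2 r=9: 11+37=48 <64, l++
l=3 r=9: 15+37=52 <64, l++
l=4 r=9: 16+37=53 <64, l++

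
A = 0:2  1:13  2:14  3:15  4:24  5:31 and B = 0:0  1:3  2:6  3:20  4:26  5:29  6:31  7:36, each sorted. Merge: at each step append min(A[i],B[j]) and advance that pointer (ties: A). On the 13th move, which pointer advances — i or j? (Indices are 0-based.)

j

[i=0,j=0] A[i]=2>B[j]=0 take 0 → j++
[i=0,j=1] A[i]=2<=B[j]=3 take 2 → i++
[i=1,j=1] A[i]=13>B[j]=3 take 3 → j++
[i=1,j=2] A[i]=13>B[j]=6 take 6 → j++
[i=1,j=3] A[i]=13<=B[j]=20 take 13 → i++
[i=2,j=3] A[i]=14<=B[j]=20 take 14 → i++
[i=3,j=3] A[i]=15<=B[j]=20 take 15 → i++
[i=4,j=3] A[i]=24>B[j]=20 take 20 → j++
[i=4,j=4] A[i]=24<=B[j]=26 take 24 → i++
[i=5,j=4] A[i]=31>B[j]=26 take 26 → j++
[i=5,j=5] A[i]=31>B[j]=29 take 29 → j++
[i=5,j=6] A[i]=31<=B[j]=31 take 31 → i++
[i=6,j=6] A done, take B[j]=31 → j++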